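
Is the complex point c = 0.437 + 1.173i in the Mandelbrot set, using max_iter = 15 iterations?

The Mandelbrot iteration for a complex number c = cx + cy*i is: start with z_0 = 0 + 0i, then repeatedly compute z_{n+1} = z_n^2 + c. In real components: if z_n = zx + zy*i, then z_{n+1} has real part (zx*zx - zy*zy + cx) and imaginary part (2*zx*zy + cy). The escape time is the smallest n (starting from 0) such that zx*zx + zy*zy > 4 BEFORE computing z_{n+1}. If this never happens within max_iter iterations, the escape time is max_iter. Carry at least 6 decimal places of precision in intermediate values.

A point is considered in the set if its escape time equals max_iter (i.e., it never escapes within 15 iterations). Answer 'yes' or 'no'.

z_0 = 0 + 0i, c = 0.4370 + 1.1730i
Iter 1: z = 0.4370 + 1.1730i, |z|^2 = 1.5669
Iter 2: z = -0.7480 + 2.1982i, |z|^2 = 5.3915
Escaped at iteration 2

Answer: no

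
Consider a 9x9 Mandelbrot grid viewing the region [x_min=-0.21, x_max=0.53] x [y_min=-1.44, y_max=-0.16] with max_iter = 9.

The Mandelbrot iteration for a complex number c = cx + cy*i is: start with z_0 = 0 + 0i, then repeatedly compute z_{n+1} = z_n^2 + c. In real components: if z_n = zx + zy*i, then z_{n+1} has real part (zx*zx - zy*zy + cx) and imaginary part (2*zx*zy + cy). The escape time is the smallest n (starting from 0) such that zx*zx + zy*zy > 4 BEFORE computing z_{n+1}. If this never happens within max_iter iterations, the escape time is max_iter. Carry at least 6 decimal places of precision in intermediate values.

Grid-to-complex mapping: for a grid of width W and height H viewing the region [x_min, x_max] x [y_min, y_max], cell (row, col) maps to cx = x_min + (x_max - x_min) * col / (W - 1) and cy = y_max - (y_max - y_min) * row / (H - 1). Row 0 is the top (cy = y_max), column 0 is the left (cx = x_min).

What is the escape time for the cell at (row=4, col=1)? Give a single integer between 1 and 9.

Answer: 9

Derivation:
z_0 = 0 + 0i, c = -0.1175 + -0.8000i
Iter 1: z = -0.1175 + -0.8000i, |z|^2 = 0.6538
Iter 2: z = -0.7437 + -0.6120i, |z|^2 = 0.9276
Iter 3: z = 0.0610 + 0.1103i, |z|^2 = 0.0159
Iter 4: z = -0.1259 + -0.7865i, |z|^2 = 0.6345
Iter 5: z = -0.7203 + -0.6019i, |z|^2 = 0.8811
Iter 6: z = 0.0390 + 0.0671i, |z|^2 = 0.0060
Iter 7: z = -0.1205 + -0.7948i, |z|^2 = 0.6462
Iter 8: z = -0.7346 + -0.6085i, |z|^2 = 0.9100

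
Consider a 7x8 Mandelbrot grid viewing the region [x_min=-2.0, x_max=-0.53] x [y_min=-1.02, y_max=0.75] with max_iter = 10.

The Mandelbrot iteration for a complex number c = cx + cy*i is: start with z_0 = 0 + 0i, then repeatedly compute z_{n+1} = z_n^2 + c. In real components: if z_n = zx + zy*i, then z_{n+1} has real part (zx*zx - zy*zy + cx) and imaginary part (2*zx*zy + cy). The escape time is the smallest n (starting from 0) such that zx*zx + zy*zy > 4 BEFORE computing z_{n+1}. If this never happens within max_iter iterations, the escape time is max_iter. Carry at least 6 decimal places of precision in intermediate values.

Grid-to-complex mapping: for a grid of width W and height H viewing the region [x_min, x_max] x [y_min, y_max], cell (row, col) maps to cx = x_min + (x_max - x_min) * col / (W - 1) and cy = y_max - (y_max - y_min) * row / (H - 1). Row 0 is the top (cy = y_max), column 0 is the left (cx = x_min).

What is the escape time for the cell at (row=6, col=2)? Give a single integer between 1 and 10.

Answer: 3

Derivation:
z_0 = 0 + 0i, c = -1.5100 + -0.7671i
Iter 1: z = -1.5100 + -0.7671i, |z|^2 = 2.8686
Iter 2: z = 0.1816 + 1.5496i, |z|^2 = 2.4343
Iter 3: z = -3.8784 + -0.2043i, |z|^2 = 15.0835
Escaped at iteration 3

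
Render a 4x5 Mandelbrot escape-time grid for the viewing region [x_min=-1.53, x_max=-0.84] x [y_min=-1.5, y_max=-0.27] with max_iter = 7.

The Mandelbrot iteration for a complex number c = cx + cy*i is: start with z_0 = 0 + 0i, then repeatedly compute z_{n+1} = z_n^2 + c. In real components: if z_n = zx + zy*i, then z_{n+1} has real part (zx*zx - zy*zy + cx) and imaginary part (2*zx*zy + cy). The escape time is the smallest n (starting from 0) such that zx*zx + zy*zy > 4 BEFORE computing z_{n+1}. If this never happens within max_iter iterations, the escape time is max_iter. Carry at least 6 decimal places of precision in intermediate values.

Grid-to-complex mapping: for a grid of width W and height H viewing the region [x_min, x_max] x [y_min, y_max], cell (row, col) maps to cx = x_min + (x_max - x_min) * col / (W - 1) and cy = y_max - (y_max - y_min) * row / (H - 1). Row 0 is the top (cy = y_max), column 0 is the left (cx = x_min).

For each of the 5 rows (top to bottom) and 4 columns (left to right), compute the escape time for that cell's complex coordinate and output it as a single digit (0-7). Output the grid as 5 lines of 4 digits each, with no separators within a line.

Answer: 5777
3345
3333
2233
1222

Derivation:
(row=0, col=0): c = -1.5300 + -0.2700i → escape time 5
(row=0, col=1): c = -1.3000 + -0.2700i → escape time 7
(row=0, col=2): c = -1.0700 + -0.2700i → escape time 7
(row=0, col=3): c = -0.8400 + -0.2700i → escape time 7
(row=1, col=0): c = -1.5300 + -0.5775i → escape time 3
(row=1, col=1): c = -1.3000 + -0.5775i → escape time 3
(row=1, col=2): c = -1.0700 + -0.5775i → escape time 4
(row=1, col=3): c = -0.8400 + -0.5775i → escape time 5
(row=2, col=0): c = -1.5300 + -0.8850i → escape time 3
(row=2, col=1): c = -1.3000 + -0.8850i → escape time 3
(row=2, col=2): c = -1.0700 + -0.8850i → escape time 3
(row=2, col=3): c = -0.8400 + -0.8850i → escape time 3
(row=3, col=0): c = -1.5300 + -1.1925i → escape time 2
(row=3, col=1): c = -1.3000 + -1.1925i → escape time 2
(row=3, col=2): c = -1.0700 + -1.1925i → escape time 3
(row=3, col=3): c = -0.8400 + -1.1925i → escape time 3
(row=4, col=0): c = -1.5300 + -1.5000i → escape time 1
(row=4, col=1): c = -1.3000 + -1.5000i → escape time 2
(row=4, col=2): c = -1.0700 + -1.5000i → escape time 2
(row=4, col=3): c = -0.8400 + -1.5000i → escape time 2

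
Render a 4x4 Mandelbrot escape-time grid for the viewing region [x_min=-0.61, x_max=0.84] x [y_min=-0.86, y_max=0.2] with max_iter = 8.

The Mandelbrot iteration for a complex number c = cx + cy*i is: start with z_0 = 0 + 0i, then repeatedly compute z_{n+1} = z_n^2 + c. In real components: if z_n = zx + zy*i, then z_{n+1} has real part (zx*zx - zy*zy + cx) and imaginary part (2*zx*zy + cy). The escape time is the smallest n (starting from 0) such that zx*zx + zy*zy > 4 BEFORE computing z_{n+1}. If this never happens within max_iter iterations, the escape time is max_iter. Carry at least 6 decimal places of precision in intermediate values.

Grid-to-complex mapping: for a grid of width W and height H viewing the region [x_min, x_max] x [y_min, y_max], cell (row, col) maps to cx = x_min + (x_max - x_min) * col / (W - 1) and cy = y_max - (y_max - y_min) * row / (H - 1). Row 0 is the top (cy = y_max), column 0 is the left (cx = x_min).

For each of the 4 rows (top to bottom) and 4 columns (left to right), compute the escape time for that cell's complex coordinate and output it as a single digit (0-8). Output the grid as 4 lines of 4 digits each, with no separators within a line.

Answer: 8883
8883
8883
4842

Derivation:
(row=0, col=0): c = -0.6100 + 0.2000i → escape time 8
(row=0, col=1): c = -0.1267 + 0.2000i → escape time 8
(row=0, col=2): c = 0.3567 + 0.2000i → escape time 8
(row=0, col=3): c = 0.8400 + 0.2000i → escape time 3
(row=1, col=0): c = -0.6100 + -0.1533i → escape time 8
(row=1, col=1): c = -0.1267 + -0.1533i → escape time 8
(row=1, col=2): c = 0.3567 + -0.1533i → escape time 8
(row=1, col=3): c = 0.8400 + -0.1533i → escape time 3
(row=2, col=0): c = -0.6100 + -0.5067i → escape time 8
(row=2, col=1): c = -0.1267 + -0.5067i → escape time 8
(row=2, col=2): c = 0.3567 + -0.5067i → escape time 8
(row=2, col=3): c = 0.8400 + -0.5067i → escape time 3
(row=3, col=0): c = -0.6100 + -0.8600i → escape time 4
(row=3, col=1): c = -0.1267 + -0.8600i → escape time 8
(row=3, col=2): c = 0.3567 + -0.8600i → escape time 4
(row=3, col=3): c = 0.8400 + -0.8600i → escape time 2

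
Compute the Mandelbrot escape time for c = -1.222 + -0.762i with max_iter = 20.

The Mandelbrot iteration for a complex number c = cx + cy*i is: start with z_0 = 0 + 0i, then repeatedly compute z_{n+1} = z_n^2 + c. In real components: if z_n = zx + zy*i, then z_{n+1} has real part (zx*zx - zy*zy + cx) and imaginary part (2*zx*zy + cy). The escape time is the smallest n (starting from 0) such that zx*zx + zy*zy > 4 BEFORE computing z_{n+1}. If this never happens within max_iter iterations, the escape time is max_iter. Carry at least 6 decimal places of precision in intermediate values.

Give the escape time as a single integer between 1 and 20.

z_0 = 0 + 0i, c = -1.2220 + -0.7620i
Iter 1: z = -1.2220 + -0.7620i, |z|^2 = 2.0739
Iter 2: z = -0.3094 + 1.1003i, |z|^2 = 1.3064
Iter 3: z = -2.3370 + -1.4428i, |z|^2 = 7.5433
Escaped at iteration 3

Answer: 3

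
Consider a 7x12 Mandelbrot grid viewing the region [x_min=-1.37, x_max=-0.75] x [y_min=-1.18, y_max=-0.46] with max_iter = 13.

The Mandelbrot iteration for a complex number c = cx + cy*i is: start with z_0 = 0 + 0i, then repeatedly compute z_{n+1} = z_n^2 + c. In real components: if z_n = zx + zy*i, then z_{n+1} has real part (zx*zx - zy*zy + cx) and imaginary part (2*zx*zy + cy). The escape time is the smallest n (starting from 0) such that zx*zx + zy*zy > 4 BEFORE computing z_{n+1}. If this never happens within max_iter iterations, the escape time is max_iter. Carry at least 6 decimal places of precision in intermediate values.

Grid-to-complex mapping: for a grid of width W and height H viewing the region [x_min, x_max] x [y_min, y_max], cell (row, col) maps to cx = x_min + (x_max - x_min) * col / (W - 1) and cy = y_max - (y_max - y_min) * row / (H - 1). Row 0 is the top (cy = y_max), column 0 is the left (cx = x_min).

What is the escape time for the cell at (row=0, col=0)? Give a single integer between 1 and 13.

Answer: 4

Derivation:
z_0 = 0 + 0i, c = -1.3700 + -0.4600i
Iter 1: z = -1.3700 + -0.4600i, |z|^2 = 2.0885
Iter 2: z = 0.2953 + 0.8004i, |z|^2 = 0.7278
Iter 3: z = -1.9234 + 0.0127i, |z|^2 = 3.6998
Iter 4: z = 2.3295 + -0.5089i, |z|^2 = 5.6853
Escaped at iteration 4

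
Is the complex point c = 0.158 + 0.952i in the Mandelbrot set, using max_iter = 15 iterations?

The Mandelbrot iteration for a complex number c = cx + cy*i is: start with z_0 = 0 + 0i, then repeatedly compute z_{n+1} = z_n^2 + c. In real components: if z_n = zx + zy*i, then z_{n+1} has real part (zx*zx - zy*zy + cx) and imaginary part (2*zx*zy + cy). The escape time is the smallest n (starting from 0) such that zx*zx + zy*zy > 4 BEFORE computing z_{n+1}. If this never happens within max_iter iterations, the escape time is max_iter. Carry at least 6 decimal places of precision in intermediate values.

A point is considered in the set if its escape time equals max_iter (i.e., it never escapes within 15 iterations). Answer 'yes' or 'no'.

Answer: no

Derivation:
z_0 = 0 + 0i, c = 0.1580 + 0.9520i
Iter 1: z = 0.1580 + 0.9520i, |z|^2 = 0.9313
Iter 2: z = -0.7233 + 1.2528i, |z|^2 = 2.0928
Iter 3: z = -0.8884 + -0.8604i, |z|^2 = 1.5296
Iter 4: z = 0.2068 + 2.4808i, |z|^2 = 6.1971
Escaped at iteration 4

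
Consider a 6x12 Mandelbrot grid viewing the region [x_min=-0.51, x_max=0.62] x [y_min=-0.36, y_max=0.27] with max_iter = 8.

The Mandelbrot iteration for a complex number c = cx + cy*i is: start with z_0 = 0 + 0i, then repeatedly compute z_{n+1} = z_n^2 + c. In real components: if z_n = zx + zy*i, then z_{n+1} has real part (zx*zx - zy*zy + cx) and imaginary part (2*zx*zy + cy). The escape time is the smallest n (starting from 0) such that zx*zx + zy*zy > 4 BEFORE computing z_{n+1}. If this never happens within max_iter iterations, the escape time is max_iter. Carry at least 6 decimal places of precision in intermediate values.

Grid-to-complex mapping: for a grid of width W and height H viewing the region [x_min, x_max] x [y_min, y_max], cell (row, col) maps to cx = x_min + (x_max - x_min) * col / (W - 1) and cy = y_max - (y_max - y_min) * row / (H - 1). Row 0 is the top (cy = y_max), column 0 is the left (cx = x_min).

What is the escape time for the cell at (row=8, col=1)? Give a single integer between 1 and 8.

Answer: 8

Derivation:
z_0 = 0 + 0i, c = -0.2840 + -0.1882i
Iter 1: z = -0.2840 + -0.1882i, |z|^2 = 0.1161
Iter 2: z = -0.2388 + -0.0813i, |z|^2 = 0.0636
Iter 3: z = -0.2336 + -0.1494i, |z|^2 = 0.0769
Iter 4: z = -0.2517 + -0.1184i, |z|^2 = 0.0774
Iter 5: z = -0.2346 + -0.1286i, |z|^2 = 0.0716
Iter 6: z = -0.2455 + -0.1278i, |z|^2 = 0.0766
Iter 7: z = -0.2401 + -0.1254i, |z|^2 = 0.0734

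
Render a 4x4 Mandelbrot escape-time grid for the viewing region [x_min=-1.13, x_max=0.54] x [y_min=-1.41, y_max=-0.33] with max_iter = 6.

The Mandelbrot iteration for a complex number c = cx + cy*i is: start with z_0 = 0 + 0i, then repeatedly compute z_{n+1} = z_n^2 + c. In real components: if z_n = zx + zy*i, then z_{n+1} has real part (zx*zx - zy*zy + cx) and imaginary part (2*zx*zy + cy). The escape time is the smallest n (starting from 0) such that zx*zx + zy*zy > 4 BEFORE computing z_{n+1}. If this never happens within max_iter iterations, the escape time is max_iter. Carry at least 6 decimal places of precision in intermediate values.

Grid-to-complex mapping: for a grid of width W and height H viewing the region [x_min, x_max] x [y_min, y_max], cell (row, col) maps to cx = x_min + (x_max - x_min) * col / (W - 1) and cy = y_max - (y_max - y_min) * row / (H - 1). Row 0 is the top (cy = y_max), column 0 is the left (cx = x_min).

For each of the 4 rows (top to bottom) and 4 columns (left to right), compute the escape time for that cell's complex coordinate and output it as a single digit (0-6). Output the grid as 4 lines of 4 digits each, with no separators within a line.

Answer: 6664
3663
3462
2222

Derivation:
(row=0, col=0): c = -1.1300 + -0.3300i → escape time 6
(row=0, col=1): c = -0.5733 + -0.3300i → escape time 6
(row=0, col=2): c = -0.0167 + -0.3300i → escape time 6
(row=0, col=3): c = 0.5400 + -0.3300i → escape time 4
(row=1, col=0): c = -1.1300 + -0.6900i → escape time 3
(row=1, col=1): c = -0.5733 + -0.6900i → escape time 6
(row=1, col=2): c = -0.0167 + -0.6900i → escape time 6
(row=1, col=3): c = 0.5400 + -0.6900i → escape time 3
(row=2, col=0): c = -1.1300 + -1.0500i → escape time 3
(row=2, col=1): c = -0.5733 + -1.0500i → escape time 4
(row=2, col=2): c = -0.0167 + -1.0500i → escape time 6
(row=2, col=3): c = 0.5400 + -1.0500i → escape time 2
(row=3, col=0): c = -1.1300 + -1.4100i → escape time 2
(row=3, col=1): c = -0.5733 + -1.4100i → escape time 2
(row=3, col=2): c = -0.0167 + -1.4100i → escape time 2
(row=3, col=3): c = 0.5400 + -1.4100i → escape time 2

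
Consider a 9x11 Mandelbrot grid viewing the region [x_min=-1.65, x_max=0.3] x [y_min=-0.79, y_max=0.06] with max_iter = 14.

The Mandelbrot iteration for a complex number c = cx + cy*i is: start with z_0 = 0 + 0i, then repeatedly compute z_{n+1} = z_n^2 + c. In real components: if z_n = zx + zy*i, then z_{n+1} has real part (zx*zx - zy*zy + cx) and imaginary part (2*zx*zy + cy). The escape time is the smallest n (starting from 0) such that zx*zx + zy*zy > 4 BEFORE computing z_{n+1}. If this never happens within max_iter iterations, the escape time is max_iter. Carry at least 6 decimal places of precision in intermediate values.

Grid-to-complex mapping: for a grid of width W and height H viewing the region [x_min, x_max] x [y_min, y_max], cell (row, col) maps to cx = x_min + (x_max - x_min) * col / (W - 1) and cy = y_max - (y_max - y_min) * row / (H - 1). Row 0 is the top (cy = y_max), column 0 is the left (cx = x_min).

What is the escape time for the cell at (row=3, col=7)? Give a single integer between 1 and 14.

z_0 = 0 + 0i, c = 0.0563 + -0.1950i
Iter 1: z = 0.0563 + -0.1950i, |z|^2 = 0.0412
Iter 2: z = 0.0214 + -0.2169i, |z|^2 = 0.0475
Iter 3: z = 0.0096 + -0.2043i, |z|^2 = 0.0418
Iter 4: z = 0.0146 + -0.1989i, |z|^2 = 0.0398
Iter 5: z = 0.0169 + -0.2008i, |z|^2 = 0.0406
Iter 6: z = 0.0162 + -0.2018i, |z|^2 = 0.0410
Iter 7: z = 0.0158 + -0.2015i, |z|^2 = 0.0409
Iter 8: z = 0.0159 + -0.2014i, |z|^2 = 0.0408
Iter 9: z = 0.0160 + -0.2014i, |z|^2 = 0.0408
Iter 10: z = 0.0159 + -0.2014i, |z|^2 = 0.0408
Iter 11: z = 0.0159 + -0.2014i, |z|^2 = 0.0408
Iter 12: z = 0.0159 + -0.2014i, |z|^2 = 0.0408
Iter 13: z = 0.0159 + -0.2014i, |z|^2 = 0.0408

Answer: 14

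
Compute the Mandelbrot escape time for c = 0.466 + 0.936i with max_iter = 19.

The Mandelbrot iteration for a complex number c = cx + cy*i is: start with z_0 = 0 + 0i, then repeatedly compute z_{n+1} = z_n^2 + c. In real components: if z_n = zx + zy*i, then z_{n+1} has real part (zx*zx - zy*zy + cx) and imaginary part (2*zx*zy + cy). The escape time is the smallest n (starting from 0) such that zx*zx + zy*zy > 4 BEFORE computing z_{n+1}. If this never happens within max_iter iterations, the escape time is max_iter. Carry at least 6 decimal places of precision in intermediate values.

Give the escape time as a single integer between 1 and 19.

z_0 = 0 + 0i, c = 0.4660 + 0.9360i
Iter 1: z = 0.4660 + 0.9360i, |z|^2 = 1.0933
Iter 2: z = -0.1929 + 1.8084i, |z|^2 = 3.3074
Iter 3: z = -2.7669 + 0.2382i, |z|^2 = 7.7125
Escaped at iteration 3

Answer: 3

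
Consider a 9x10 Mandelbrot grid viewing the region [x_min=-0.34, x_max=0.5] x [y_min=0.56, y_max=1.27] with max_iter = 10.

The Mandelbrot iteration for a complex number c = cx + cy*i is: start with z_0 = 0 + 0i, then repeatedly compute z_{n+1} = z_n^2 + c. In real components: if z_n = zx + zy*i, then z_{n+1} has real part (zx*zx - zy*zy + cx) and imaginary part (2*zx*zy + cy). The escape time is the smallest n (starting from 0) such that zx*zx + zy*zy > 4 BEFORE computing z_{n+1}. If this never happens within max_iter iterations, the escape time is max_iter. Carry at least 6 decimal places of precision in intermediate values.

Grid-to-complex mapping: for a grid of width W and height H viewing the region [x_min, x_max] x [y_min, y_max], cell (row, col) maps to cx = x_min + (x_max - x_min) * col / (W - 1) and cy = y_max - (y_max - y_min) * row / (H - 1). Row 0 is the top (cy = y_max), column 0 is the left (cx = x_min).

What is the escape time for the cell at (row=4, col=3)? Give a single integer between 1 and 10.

z_0 = 0 + 0i, c = -0.0250 + 0.9544i
Iter 1: z = -0.0250 + 0.9544i, |z|^2 = 0.9116
Iter 2: z = -0.9353 + 0.9067i, |z|^2 = 1.6970
Iter 3: z = 0.0277 + -0.7417i, |z|^2 = 0.5509
Iter 4: z = -0.5744 + 0.9133i, |z|^2 = 1.1641
Iter 5: z = -0.5292 + -0.0948i, |z|^2 = 0.2891
Iter 6: z = 0.2461 + 1.0548i, |z|^2 = 1.1732
Iter 7: z = -1.0770 + 1.4736i, |z|^2 = 3.3315
Iter 8: z = -1.0365 + -2.2198i, |z|^2 = 6.0017
Escaped at iteration 8

Answer: 8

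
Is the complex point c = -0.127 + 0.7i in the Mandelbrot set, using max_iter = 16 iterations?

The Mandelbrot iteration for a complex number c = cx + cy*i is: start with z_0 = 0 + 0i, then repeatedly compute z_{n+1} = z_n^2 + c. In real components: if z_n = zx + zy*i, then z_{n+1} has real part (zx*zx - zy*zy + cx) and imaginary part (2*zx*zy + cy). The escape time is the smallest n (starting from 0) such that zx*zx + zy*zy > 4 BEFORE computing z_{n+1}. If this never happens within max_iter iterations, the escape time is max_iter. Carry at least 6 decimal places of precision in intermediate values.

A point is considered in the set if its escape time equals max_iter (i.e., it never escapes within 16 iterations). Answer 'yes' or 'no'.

Answer: yes

Derivation:
z_0 = 0 + 0i, c = -0.1270 + 0.7000i
Iter 1: z = -0.1270 + 0.7000i, |z|^2 = 0.5061
Iter 2: z = -0.6009 + 0.5222i, |z|^2 = 0.6337
Iter 3: z = -0.0386 + 0.0725i, |z|^2 = 0.0067
Iter 4: z = -0.1308 + 0.6944i, |z|^2 = 0.4993
Iter 5: z = -0.5921 + 0.5184i, |z|^2 = 0.6193
Iter 6: z = -0.0452 + 0.0861i, |z|^2 = 0.0095
Iter 7: z = -0.1324 + 0.6922i, |z|^2 = 0.4967
Iter 8: z = -0.5886 + 0.5167i, |z|^2 = 0.6135
Iter 9: z = -0.0475 + 0.0917i, |z|^2 = 0.0107
Iter 10: z = -0.1331 + 0.6913i, |z|^2 = 0.4956
Iter 11: z = -0.5872 + 0.5159i, |z|^2 = 0.6109
Iter 12: z = -0.0484 + 0.0941i, |z|^2 = 0.0112
Iter 13: z = -0.1335 + 0.6909i, |z|^2 = 0.4951
Iter 14: z = -0.5865 + 0.5155i, |z|^2 = 0.6097
Iter 15: z = -0.0488 + 0.0953i, |z|^2 = 0.0115
Did not escape in 16 iterations → in set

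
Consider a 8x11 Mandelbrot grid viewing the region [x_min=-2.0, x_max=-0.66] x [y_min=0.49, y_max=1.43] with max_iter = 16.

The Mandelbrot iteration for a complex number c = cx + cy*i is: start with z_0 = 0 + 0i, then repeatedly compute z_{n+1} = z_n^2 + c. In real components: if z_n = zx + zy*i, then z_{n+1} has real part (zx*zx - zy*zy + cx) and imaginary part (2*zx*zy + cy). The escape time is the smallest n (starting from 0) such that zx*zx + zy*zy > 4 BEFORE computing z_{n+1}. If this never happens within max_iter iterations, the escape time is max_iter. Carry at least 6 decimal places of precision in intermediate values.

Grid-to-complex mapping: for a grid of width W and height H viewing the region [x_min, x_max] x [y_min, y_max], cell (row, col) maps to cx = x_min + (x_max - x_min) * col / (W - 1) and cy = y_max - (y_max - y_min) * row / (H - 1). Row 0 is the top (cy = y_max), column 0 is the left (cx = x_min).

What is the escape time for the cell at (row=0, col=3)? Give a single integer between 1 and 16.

Answer: 1

Derivation:
z_0 = 0 + 0i, c = -1.4257 + 1.4300i
Iter 1: z = -1.4257 + 1.4300i, |z|^2 = 4.0776
Escaped at iteration 1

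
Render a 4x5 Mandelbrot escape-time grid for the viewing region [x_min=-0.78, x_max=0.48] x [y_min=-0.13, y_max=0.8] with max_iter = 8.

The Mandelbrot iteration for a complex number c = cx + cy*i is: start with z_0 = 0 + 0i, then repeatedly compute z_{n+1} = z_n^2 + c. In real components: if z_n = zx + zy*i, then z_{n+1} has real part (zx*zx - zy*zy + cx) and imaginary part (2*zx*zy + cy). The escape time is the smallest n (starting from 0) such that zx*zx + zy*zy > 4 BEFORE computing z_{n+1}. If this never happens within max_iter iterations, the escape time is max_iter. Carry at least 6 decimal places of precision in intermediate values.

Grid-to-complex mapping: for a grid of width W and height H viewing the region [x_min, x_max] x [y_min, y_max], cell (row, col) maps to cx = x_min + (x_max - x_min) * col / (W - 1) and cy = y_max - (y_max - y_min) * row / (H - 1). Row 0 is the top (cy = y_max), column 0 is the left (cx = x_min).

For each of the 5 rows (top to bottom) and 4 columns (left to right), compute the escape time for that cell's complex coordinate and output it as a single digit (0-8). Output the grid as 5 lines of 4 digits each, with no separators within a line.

(row=0, col=0): c = -0.7800 + 0.8000i → escape time 4
(row=0, col=1): c = -0.3600 + 0.8000i → escape time 7
(row=0, col=2): c = 0.0600 + 0.8000i → escape time 7
(row=0, col=3): c = 0.4800 + 0.8000i → escape time 3
(row=1, col=0): c = -0.7800 + 0.5675i → escape time 6
(row=1, col=1): c = -0.3600 + 0.5675i → escape time 8
(row=1, col=2): c = 0.0600 + 0.5675i → escape time 8
(row=1, col=3): c = 0.4800 + 0.5675i → escape time 5
(row=2, col=0): c = -0.7800 + 0.3350i → escape time 8
(row=2, col=1): c = -0.3600 + 0.3350i → escape time 8
(row=2, col=2): c = 0.0600 + 0.3350i → escape time 8
(row=2, col=3): c = 0.4800 + 0.3350i → escape time 6
(row=3, col=0): c = -0.7800 + 0.1025i → escape time 8
(row=3, col=1): c = -0.3600 + 0.1025i → escape time 8
(row=3, col=2): c = 0.0600 + 0.1025i → escape time 8
(row=3, col=3): c = 0.4800 + 0.1025i → escape time 5
(row=4, col=0): c = -0.7800 + -0.1300i → escape time 8
(row=4, col=1): c = -0.3600 + -0.1300i → escape time 8
(row=4, col=2): c = 0.0600 + -0.1300i → escape time 8
(row=4, col=3): c = 0.4800 + -0.1300i → escape time 5

Answer: 4773
6885
8886
8885
8885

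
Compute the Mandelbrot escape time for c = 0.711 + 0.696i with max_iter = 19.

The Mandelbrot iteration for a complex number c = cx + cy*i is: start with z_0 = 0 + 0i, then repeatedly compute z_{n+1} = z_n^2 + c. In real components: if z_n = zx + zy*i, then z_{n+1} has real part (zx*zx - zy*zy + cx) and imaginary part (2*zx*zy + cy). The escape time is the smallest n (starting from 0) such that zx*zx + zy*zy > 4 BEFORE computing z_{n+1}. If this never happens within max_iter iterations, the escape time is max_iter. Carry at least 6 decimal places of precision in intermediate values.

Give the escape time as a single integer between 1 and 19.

z_0 = 0 + 0i, c = 0.7110 + 0.6960i
Iter 1: z = 0.7110 + 0.6960i, |z|^2 = 0.9899
Iter 2: z = 0.7321 + 1.6857i, |z|^2 = 3.3776
Iter 3: z = -1.5946 + 3.1642i, |z|^2 = 12.5553
Escaped at iteration 3

Answer: 3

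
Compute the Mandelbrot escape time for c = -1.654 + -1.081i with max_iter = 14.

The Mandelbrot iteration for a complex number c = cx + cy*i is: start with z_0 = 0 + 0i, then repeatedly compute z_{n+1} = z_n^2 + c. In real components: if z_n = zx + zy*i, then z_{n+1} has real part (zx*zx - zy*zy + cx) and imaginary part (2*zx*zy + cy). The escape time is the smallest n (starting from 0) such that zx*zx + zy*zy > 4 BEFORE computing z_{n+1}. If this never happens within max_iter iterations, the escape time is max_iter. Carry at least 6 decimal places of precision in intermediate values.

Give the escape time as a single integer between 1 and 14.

Answer: 2

Derivation:
z_0 = 0 + 0i, c = -1.6540 + -1.0810i
Iter 1: z = -1.6540 + -1.0810i, |z|^2 = 3.9043
Iter 2: z = -0.0868 + 2.4949i, |z|^2 = 6.2323
Escaped at iteration 2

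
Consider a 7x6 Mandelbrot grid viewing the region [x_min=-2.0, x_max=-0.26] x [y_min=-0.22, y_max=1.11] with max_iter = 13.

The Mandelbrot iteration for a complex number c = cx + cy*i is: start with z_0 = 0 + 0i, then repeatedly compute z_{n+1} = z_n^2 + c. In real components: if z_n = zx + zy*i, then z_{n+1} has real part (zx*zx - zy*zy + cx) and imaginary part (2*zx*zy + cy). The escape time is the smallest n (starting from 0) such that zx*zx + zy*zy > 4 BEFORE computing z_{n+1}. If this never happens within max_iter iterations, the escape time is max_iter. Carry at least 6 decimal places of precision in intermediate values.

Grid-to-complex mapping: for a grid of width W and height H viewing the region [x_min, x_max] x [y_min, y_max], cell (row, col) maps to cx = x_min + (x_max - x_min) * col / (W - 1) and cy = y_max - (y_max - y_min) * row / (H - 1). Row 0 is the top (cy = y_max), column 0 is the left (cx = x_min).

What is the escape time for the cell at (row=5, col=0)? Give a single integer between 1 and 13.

z_0 = 0 + 0i, c = -2.0000 + -0.2200i
Iter 1: z = -2.0000 + -0.2200i, |z|^2 = 4.0484
Escaped at iteration 1

Answer: 1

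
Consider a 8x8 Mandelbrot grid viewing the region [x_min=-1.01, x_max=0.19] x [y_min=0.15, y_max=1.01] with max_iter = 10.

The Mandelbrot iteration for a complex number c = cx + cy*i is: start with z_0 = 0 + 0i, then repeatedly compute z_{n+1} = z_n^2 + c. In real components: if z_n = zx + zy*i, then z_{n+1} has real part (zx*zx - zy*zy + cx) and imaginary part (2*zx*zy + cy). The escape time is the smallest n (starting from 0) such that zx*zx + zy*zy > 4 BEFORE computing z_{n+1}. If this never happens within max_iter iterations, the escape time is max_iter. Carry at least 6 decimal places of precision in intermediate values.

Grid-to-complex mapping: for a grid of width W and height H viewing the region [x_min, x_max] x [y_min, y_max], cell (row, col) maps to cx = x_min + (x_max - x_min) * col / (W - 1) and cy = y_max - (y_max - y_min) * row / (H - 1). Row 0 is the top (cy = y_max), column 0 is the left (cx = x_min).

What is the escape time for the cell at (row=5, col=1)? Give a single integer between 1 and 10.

Answer: 7

Derivation:
z_0 = 0 + 0i, c = -0.8386 + 0.3957i
Iter 1: z = -0.8386 + 0.3957i, |z|^2 = 0.8598
Iter 2: z = -0.2920 + -0.2680i, |z|^2 = 0.1570
Iter 3: z = -0.8251 + 0.5522i, |z|^2 = 0.9857
Iter 4: z = -0.4626 + -0.5155i, |z|^2 = 0.4798
Iter 5: z = -0.8903 + 0.8727i, |z|^2 = 1.5543
Iter 6: z = -0.8075 + -1.1582i, |z|^2 = 1.9937
Iter 7: z = -1.5280 + 2.2664i, |z|^2 = 7.4712
Escaped at iteration 7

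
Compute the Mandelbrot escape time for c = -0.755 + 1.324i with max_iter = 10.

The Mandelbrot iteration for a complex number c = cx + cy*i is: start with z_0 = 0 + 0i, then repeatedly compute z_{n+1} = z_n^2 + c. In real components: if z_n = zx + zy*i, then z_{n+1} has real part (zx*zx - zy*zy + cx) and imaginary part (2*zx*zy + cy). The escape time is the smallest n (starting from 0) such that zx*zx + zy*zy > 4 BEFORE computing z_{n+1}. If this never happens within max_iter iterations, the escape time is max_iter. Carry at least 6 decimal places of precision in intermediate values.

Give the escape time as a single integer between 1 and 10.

Answer: 2

Derivation:
z_0 = 0 + 0i, c = -0.7550 + 1.3240i
Iter 1: z = -0.7550 + 1.3240i, |z|^2 = 2.3230
Iter 2: z = -1.9380 + -0.6752i, |z|^2 = 4.2116
Escaped at iteration 2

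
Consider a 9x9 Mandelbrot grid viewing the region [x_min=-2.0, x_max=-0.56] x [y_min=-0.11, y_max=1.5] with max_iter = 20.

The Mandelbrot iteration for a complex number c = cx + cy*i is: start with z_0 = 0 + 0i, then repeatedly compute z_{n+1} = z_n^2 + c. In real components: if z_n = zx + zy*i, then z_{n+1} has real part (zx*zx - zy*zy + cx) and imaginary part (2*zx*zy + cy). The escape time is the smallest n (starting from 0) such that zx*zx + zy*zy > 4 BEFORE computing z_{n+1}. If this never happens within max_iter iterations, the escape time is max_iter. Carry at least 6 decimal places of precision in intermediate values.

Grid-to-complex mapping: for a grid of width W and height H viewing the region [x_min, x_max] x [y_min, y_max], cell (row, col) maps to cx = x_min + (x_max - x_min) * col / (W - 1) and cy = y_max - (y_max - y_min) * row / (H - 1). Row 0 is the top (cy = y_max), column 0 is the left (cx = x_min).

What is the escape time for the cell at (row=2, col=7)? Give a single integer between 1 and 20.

Answer: 3

Derivation:
z_0 = 0 + 0i, c = -0.7400 + 1.0975i
Iter 1: z = -0.7400 + 1.0975i, |z|^2 = 1.7521
Iter 2: z = -1.3969 + -0.5268i, |z|^2 = 2.2289
Iter 3: z = 0.9338 + 2.5693i, |z|^2 = 7.4732
Escaped at iteration 3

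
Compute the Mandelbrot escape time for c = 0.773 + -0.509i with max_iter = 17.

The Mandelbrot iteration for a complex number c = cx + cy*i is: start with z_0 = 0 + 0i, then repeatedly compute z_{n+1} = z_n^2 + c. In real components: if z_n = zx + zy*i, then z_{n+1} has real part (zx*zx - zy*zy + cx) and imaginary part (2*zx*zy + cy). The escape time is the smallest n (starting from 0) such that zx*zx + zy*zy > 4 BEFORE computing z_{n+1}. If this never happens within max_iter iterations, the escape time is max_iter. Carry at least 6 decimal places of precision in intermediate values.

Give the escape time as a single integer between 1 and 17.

z_0 = 0 + 0i, c = 0.7730 + -0.5090i
Iter 1: z = 0.7730 + -0.5090i, |z|^2 = 0.8566
Iter 2: z = 1.1114 + -1.2959i, |z|^2 = 2.9147
Iter 3: z = 0.3289 + -3.3897i, |z|^2 = 11.5981
Escaped at iteration 3

Answer: 3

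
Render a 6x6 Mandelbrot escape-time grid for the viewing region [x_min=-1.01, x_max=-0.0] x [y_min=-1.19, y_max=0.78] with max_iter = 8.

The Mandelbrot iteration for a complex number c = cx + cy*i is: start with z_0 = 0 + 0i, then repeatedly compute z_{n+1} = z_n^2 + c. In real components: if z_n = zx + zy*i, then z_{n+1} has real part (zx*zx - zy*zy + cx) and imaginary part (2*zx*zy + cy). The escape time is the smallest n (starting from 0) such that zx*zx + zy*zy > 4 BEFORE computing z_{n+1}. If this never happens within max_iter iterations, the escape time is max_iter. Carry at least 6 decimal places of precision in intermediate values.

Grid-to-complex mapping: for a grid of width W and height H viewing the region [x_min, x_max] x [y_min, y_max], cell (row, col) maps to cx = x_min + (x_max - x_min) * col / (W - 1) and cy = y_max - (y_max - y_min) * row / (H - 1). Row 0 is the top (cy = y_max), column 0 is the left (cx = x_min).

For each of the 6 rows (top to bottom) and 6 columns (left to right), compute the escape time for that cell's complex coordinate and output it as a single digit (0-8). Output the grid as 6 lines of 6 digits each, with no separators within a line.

(row=0, col=0): c = -1.0100 + 0.7800i → escape time 3
(row=0, col=1): c = -0.8080 + 0.7800i → escape time 4
(row=0, col=2): c = -0.6060 + 0.7800i → escape time 5
(row=0, col=3): c = -0.4040 + 0.7800i → escape time 6
(row=0, col=4): c = -0.2020 + 0.7800i → escape time 8
(row=0, col=5): c = 0.0000 + 0.7800i → escape time 8
(row=1, col=0): c = -1.0100 + 0.3860i → escape time 8
(row=1, col=1): c = -0.8080 + 0.3860i → escape time 7
(row=1, col=2): c = -0.6060 + 0.3860i → escape time 8
(row=1, col=3): c = -0.4040 + 0.3860i → escape time 8
(row=1, col=4): c = -0.2020 + 0.3860i → escape time 8
(row=1, col=5): c = 0.0000 + 0.3860i → escape time 8
(row=2, col=0): c = -1.0100 + -0.0080i → escape time 8
(row=2, col=1): c = -0.8080 + -0.0080i → escape time 8
(row=2, col=2): c = -0.6060 + -0.0080i → escape time 8
(row=2, col=3): c = -0.4040 + -0.0080i → escape time 8
(row=2, col=4): c = -0.2020 + -0.0080i → escape time 8
(row=2, col=5): c = 0.0000 + -0.0080i → escape time 8
(row=3, col=0): c = -1.0100 + -0.4020i → escape time 7
(row=3, col=1): c = -0.8080 + -0.4020i → escape time 7
(row=3, col=2): c = -0.6060 + -0.4020i → escape time 8
(row=3, col=3): c = -0.4040 + -0.4020i → escape time 8
(row=3, col=4): c = -0.2020 + -0.4020i → escape time 8
(row=3, col=5): c = 0.0000 + -0.4020i → escape time 8
(row=4, col=0): c = -1.0100 + -0.7960i → escape time 3
(row=4, col=1): c = -0.8080 + -0.7960i → escape time 4
(row=4, col=2): c = -0.6060 + -0.7960i → escape time 4
(row=4, col=3): c = -0.4040 + -0.7960i → escape time 6
(row=4, col=4): c = -0.2020 + -0.7960i → escape time 8
(row=4, col=5): c = 0.0000 + -0.7960i → escape time 8
(row=5, col=0): c = -1.0100 + -1.1900i → escape time 3
(row=5, col=1): c = -0.8080 + -1.1900i → escape time 3
(row=5, col=2): c = -0.6060 + -1.1900i → escape time 3
(row=5, col=3): c = -0.4040 + -1.1900i → escape time 3
(row=5, col=4): c = -0.2020 + -1.1900i → escape time 3
(row=5, col=5): c = 0.0000 + -1.1900i → escape time 3

Answer: 345688
878888
888888
778888
344688
333333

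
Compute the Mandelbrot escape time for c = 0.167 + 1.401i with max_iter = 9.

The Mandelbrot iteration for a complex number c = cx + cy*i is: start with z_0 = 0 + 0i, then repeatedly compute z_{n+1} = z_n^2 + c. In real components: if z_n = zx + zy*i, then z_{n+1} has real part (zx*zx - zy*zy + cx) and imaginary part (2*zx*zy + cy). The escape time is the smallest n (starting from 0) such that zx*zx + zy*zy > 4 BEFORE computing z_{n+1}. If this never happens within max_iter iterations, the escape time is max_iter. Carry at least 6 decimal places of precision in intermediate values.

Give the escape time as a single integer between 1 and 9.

Answer: 2

Derivation:
z_0 = 0 + 0i, c = 0.1670 + 1.4010i
Iter 1: z = 0.1670 + 1.4010i, |z|^2 = 1.9907
Iter 2: z = -1.7679 + 1.8689i, |z|^2 = 6.6184
Escaped at iteration 2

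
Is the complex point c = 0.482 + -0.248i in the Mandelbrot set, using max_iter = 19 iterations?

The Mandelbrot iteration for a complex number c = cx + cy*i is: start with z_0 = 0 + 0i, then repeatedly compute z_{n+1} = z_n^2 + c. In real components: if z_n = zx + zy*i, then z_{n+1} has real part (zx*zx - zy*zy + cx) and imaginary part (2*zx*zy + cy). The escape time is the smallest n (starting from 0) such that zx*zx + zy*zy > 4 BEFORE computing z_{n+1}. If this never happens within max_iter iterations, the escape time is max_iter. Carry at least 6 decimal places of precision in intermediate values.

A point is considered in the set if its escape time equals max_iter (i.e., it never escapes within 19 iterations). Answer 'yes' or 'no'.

z_0 = 0 + 0i, c = 0.4820 + -0.2480i
Iter 1: z = 0.4820 + -0.2480i, |z|^2 = 0.2938
Iter 2: z = 0.6528 + -0.4871i, |z|^2 = 0.6634
Iter 3: z = 0.6709 + -0.8839i, |z|^2 = 1.2315
Iter 4: z = 0.1508 + -1.4341i, |z|^2 = 2.0795
Iter 5: z = -1.5520 + -0.6805i, |z|^2 = 2.8718
Iter 6: z = 2.4276 + 1.8644i, |z|^2 = 9.3690
Escaped at iteration 6

Answer: no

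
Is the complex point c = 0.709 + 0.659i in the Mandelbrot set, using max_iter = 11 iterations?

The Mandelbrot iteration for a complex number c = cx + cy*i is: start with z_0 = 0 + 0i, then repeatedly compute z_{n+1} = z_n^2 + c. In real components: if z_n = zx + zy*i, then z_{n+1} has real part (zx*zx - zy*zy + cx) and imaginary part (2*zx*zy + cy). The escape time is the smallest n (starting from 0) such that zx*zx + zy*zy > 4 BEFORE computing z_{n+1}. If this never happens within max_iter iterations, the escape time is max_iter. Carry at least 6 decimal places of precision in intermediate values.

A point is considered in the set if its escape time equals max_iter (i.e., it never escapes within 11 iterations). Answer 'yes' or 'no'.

Answer: no

Derivation:
z_0 = 0 + 0i, c = 0.7090 + 0.6590i
Iter 1: z = 0.7090 + 0.6590i, |z|^2 = 0.9370
Iter 2: z = 0.7774 + 1.5935i, |z|^2 = 3.1435
Iter 3: z = -1.2258 + 3.1365i, |z|^2 = 11.3402
Escaped at iteration 3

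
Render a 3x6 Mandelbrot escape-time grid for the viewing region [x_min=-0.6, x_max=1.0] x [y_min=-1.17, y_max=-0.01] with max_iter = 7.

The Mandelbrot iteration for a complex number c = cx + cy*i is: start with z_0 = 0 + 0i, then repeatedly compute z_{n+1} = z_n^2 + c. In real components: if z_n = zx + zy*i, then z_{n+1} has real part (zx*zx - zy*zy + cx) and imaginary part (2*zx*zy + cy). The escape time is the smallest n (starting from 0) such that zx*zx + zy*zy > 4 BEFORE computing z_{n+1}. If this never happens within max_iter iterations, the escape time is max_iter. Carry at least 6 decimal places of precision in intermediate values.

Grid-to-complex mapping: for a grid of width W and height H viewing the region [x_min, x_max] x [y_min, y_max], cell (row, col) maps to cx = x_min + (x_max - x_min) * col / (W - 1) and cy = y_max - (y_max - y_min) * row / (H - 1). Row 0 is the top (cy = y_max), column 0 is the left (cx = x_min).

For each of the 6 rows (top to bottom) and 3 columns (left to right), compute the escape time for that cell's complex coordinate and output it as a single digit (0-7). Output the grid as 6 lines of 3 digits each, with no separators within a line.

(row=0, col=0): c = -0.6000 + -0.0100i → escape time 7
(row=0, col=1): c = 0.2000 + -0.0100i → escape time 7
(row=0, col=2): c = 1.0000 + -0.0100i → escape time 2
(row=1, col=0): c = -0.6000 + -0.2420i → escape time 7
(row=1, col=1): c = 0.2000 + -0.2420i → escape time 7
(row=1, col=2): c = 1.0000 + -0.2420i → escape time 2
(row=2, col=0): c = -0.6000 + -0.4740i → escape time 7
(row=2, col=1): c = 0.2000 + -0.4740i → escape time 7
(row=2, col=2): c = 1.0000 + -0.4740i → escape time 2
(row=3, col=0): c = -0.6000 + -0.7060i → escape time 7
(row=3, col=1): c = 0.2000 + -0.7060i → escape time 6
(row=3, col=2): c = 1.0000 + -0.7060i → escape time 2
(row=4, col=0): c = -0.6000 + -0.9380i → escape time 4
(row=4, col=1): c = 0.2000 + -0.9380i → escape time 4
(row=4, col=2): c = 1.0000 + -0.9380i → escape time 2
(row=5, col=0): c = -0.6000 + -1.1700i → escape time 3
(row=5, col=1): c = 0.2000 + -1.1700i → escape time 3
(row=5, col=2): c = 1.0000 + -1.1700i → escape time 2

Answer: 772
772
772
762
442
332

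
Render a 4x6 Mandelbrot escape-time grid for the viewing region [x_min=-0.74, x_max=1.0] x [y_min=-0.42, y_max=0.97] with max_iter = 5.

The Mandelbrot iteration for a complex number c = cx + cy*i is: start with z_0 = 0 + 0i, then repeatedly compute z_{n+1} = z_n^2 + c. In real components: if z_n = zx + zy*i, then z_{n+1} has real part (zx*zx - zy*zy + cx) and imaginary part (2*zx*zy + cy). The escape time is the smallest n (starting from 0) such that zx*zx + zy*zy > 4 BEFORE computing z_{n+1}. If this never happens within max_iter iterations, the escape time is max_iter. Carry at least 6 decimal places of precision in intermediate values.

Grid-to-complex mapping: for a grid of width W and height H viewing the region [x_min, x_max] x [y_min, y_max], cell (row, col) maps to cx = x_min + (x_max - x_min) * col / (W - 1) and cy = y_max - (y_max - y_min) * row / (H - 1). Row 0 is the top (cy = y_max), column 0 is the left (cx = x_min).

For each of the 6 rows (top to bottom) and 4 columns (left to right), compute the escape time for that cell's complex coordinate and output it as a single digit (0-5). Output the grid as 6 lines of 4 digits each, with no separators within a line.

Answer: 3532
5552
5552
5552
5552
5552

Derivation:
(row=0, col=0): c = -0.7400 + 0.9700i → escape time 3
(row=0, col=1): c = -0.1600 + 0.9700i → escape time 5
(row=0, col=2): c = 0.4200 + 0.9700i → escape time 3
(row=0, col=3): c = 1.0000 + 0.9700i → escape time 2
(row=1, col=0): c = -0.7400 + 0.6920i → escape time 5
(row=1, col=1): c = -0.1600 + 0.6920i → escape time 5
(row=1, col=2): c = 0.4200 + 0.6920i → escape time 5
(row=1, col=3): c = 1.0000 + 0.6920i → escape time 2
(row=2, col=0): c = -0.7400 + 0.4140i → escape time 5
(row=2, col=1): c = -0.1600 + 0.4140i → escape time 5
(row=2, col=2): c = 0.4200 + 0.4140i → escape time 5
(row=2, col=3): c = 1.0000 + 0.4140i → escape time 2
(row=3, col=0): c = -0.7400 + 0.1360i → escape time 5
(row=3, col=1): c = -0.1600 + 0.1360i → escape time 5
(row=3, col=2): c = 0.4200 + 0.1360i → escape time 5
(row=3, col=3): c = 1.0000 + 0.1360i → escape time 2
(row=4, col=0): c = -0.7400 + -0.1420i → escape time 5
(row=4, col=1): c = -0.1600 + -0.1420i → escape time 5
(row=4, col=2): c = 0.4200 + -0.1420i → escape time 5
(row=4, col=3): c = 1.0000 + -0.1420i → escape time 2
(row=5, col=0): c = -0.7400 + -0.4200i → escape time 5
(row=5, col=1): c = -0.1600 + -0.4200i → escape time 5
(row=5, col=2): c = 0.4200 + -0.4200i → escape time 5
(row=5, col=3): c = 1.0000 + -0.4200i → escape time 2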